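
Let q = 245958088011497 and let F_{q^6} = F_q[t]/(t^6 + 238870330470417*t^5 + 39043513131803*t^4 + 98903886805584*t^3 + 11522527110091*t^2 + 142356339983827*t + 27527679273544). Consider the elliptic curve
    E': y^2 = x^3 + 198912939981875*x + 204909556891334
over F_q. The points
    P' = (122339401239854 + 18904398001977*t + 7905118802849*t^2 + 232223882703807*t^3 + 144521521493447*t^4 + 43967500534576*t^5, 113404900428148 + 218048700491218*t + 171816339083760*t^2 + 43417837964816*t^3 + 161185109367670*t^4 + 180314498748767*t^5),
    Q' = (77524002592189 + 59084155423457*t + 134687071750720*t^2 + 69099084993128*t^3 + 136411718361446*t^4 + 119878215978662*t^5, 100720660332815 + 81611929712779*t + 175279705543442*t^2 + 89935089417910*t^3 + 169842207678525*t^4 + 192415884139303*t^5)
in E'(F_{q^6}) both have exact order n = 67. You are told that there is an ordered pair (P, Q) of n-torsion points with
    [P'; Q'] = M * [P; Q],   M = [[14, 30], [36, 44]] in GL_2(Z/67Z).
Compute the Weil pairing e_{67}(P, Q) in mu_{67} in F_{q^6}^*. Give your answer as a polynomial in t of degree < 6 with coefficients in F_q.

Since e_{67}(P,P)=e_{67}(Q,Q)=1 and e_{67}(Q,P)=e_{67}(P,Q)^{-1}, expanding e_{67}(14*P + 30*Q,36*P + 44*Q) leaves e(P,Q)^det(M).
det M = 14*44 - 30*36 = -464 = 5 (mod 67); 5^{-1} = 27 (mod 67).
Miller loop for e_{67} over F_{245958088011497^6}: bits of 67 = 1000011; 6 double steps + 2 add steps, l/v at each.
f_P(D_Q)/f_Q(D_P) = 111470065304400 + 48511656496225*t + 168728913566600*t^2 + 121247127301167*t^3 + 146383432095751*t^4 + 235103409584370*t^5.
Thus e_{67}(P,Q) = 149086530712830 + 95225051665097*t + 84598989923259*t^2 + 96808011430316*t^3 + 212818345143252*t^4 + 90785593640256*t^5.

149086530712830 + 95225051665097*t + 84598989923259*t^2 + 96808011430316*t^3 + 212818345143252*t^4 + 90785593640256*t^5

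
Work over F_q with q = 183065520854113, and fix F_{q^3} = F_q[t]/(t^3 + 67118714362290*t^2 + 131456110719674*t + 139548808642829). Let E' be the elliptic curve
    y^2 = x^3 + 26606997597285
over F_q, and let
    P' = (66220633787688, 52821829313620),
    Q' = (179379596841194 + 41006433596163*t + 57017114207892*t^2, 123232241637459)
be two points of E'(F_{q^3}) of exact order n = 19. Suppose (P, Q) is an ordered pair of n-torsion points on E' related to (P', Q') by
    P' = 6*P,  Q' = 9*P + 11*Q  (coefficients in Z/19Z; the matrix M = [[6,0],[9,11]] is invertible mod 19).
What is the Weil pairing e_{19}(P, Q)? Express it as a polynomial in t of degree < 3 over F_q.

122903062707201 + 45926280738522*t + 79234702470439*t^2

e_{19}(aP+bQ,cP+dQ) = e_{19}(P,Q)^(ad-bc); with (a,b,c,d)=(6,0,9,11) this gives the det-19 law.
So e_{19}(P,Q) = e_{19}(P',Q')^{17}, since 9*17 = 1 mod 19.
5-bit Miller (10011) on E'/F_{183065520854113} with a'=0, b'=26606997597285: accumulate tangent/chord ratios at Q'+S and P'+S'.
So e_{19}(P',Q') = 38958573374286 + 125125622484438*t + 117344246827076*t^2.
Raise to 17: e(P,Q) = 122903062707201 + 45926280738522*t + 79234702470439*t^2 in mu_{19}.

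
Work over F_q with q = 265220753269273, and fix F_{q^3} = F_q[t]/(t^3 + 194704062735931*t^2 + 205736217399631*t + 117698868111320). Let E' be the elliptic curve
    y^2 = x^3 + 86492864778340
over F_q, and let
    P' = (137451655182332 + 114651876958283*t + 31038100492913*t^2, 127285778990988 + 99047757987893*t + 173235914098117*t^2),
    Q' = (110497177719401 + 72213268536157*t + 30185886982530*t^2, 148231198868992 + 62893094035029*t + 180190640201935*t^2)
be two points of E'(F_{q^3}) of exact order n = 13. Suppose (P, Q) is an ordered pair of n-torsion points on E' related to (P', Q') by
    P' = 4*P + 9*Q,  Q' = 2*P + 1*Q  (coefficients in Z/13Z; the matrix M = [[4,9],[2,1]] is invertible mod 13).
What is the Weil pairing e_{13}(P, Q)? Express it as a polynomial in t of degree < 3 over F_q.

Under M = [[4,9],[2,1]] in GL_2(Z/13), e_{13}(P',Q') = e_{13}(P,Q)^(4*1-9*2 mod 13).
det(M) mod 13 = 12; its inverse in (Z/13)^* is 12 (check: 12*12 mod 13 = 1).
Build f_{13,P'} and f_{13,Q'} via the 4-bit ladder of 13=1101_2; evaluate at shifted divisors; quotient in F_{265220753269273^3}.
So e_{13}(P',Q') = 138550079826829 + 216138733102400*t + 57829472867430*t^2.
(138550079826829 + 216138733102400*t + 57829472867430*t^2)^{12} mod (265220753269273,f) = 98615170890921 + 164166395454970*t + 83054511995117*t^2.

98615170890921 + 164166395454970*t + 83054511995117*t^2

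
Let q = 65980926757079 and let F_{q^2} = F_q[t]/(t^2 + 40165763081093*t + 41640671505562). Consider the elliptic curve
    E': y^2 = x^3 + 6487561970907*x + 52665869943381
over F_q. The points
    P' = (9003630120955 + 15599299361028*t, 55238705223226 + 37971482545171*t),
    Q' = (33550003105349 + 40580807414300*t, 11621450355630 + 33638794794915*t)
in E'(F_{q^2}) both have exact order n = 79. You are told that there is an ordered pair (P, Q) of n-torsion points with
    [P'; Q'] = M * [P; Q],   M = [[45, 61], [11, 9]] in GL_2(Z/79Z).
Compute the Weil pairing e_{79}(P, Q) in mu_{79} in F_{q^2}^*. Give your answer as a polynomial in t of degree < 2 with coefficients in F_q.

48445655076112 + 32619265478399*t

The 79-Weil pairing on E[79] over F_{65980926757079} is alternating-bilinear: e_{79}(P',Q') = e_{79}(P,Q)^det(M).
det M = 45*9 - 61*11 = -266 = 50 (mod 79); 50^{-1} = 49 (mod 79).
Run Miller on y^2=x^3+6487561970907*x+52665869943381 over F_{65980926757079}: ladder 1001111 (7 bits); e = f_P(D_Q)/f_Q(D_P).
e_{79}(P',Q') = 20653026775770 + 33638922293376*t.
Thus e_{79}(P,Q) = 48445655076112 + 32619265478399*t.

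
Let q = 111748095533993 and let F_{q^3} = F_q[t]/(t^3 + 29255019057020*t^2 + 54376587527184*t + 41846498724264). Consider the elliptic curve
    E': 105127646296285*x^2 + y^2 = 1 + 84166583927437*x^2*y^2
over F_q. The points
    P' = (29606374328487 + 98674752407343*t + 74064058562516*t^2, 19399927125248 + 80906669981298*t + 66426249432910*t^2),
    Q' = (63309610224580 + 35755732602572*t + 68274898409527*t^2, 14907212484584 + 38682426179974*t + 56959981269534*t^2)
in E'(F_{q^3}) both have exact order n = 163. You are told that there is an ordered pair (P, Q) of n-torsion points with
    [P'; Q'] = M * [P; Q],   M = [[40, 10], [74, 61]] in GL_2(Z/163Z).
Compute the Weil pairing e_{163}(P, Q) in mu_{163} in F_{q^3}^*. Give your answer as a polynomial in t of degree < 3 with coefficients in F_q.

e_{163} is bilinear + alternating on E[163], so e_{163}(40*P + 10*Q, 74*P + 61*Q) = e_{163}(P,Q)^(40*61-10*74).
40*61 - 10*74 = 1700; reduced mod 163: det = 70, inverse 7.
Map (x,y)_Ed via u=(1+y)/(1-y), v=(1+y)/((1-y)x) to Montgomery A=91899495707270,B=106677138095811; then to (a',b')=(90781564954981,33928864832959).
Double-and-add over 10100011: 8-1 doublings, 4-1 additions; each step l_{T,T}/v_{2T} or l_{T,P'}/v at Q'+S for random S.
Result: e(P',Q') = 104323567411056 + 39767628992304*t + 28297851609195*t^2.
e_{163}(P,Q) = (104323567411056 + 39767628992304*t + 28297851609195*t^2)^{7} = 53941395854594 + 89141519453651*t + 45099082322730*t^2.

53941395854594 + 89141519453651*t + 45099082322730*t^2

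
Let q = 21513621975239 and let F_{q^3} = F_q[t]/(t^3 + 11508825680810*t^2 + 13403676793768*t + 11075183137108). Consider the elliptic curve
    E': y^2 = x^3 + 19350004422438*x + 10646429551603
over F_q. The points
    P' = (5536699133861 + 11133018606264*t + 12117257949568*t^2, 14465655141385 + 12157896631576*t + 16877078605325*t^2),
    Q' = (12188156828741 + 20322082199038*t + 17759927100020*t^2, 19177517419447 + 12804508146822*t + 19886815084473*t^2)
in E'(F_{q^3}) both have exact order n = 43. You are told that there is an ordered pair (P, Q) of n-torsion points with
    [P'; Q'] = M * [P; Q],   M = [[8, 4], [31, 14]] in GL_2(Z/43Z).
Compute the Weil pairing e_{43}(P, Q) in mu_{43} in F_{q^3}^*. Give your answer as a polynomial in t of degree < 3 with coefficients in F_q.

21220120379151 + 17753653050553*t + 6938172963311*t^2

The 43-Weil pairing on E[43] over F_{21513621975239} is alternating-bilinear: e_{43}(P',Q') = e_{43}(P,Q)^det(M).
So e_{43}(P,Q) = e_{43}(P',Q')^{25}, since 31*25 = 1 mod 43.
Double-and-add over 101011: 6-1 doublings, 4-1 additions; each step l_{T,T}/v_{2T} or l_{T,P'}/v at Q'+S for random S.
Result: e(P',Q') = 18507895572946 + 17039969963792*t + 14688795678645*t^2.
Finally e_{43}(P,Q) = 21220120379151 + 17753653050553*t + 6938172963311*t^2.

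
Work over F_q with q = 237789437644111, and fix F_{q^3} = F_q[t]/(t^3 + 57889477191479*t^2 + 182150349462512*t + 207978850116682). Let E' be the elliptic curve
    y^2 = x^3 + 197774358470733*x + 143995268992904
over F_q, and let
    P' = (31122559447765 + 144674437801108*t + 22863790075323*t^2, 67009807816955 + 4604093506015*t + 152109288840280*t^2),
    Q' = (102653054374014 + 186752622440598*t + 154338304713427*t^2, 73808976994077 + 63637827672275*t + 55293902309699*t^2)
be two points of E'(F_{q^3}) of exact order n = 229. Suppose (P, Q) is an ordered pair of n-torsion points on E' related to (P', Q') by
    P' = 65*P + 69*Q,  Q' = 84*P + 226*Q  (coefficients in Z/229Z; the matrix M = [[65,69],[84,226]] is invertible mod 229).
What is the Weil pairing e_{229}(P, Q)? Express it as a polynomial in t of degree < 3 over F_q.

Since e_{229}(P,P)=e_{229}(Q,Q)=1 and e_{229}(Q,P)=e_{229}(P,Q)^{-1}, expanding e_{229}(65*P + 69*Q,84*P + 226*Q) leaves e(P,Q)^det(M).
Inverting 192 mod 229: 99. Thus e_{229}(P,Q) = e(P',Q')^{99}.
Double-and-add over 11100101: 8-1 doublings, 5-1 additions; each step l_{T,T}/v_{2T} or l_{T,P'}/v at Q'+S for random S.
Miller gives e_{229}(P',Q') = 225974808256637 + 59571320852125*t + 170739178378349*t^2 in F_{237789437644111^3}.
Hence e(P,Q) = 127746939682935 + 77709078957879*t + 167367545522725*t^2 in F_{237789437644111^3}^*.

127746939682935 + 77709078957879*t + 167367545522725*t^2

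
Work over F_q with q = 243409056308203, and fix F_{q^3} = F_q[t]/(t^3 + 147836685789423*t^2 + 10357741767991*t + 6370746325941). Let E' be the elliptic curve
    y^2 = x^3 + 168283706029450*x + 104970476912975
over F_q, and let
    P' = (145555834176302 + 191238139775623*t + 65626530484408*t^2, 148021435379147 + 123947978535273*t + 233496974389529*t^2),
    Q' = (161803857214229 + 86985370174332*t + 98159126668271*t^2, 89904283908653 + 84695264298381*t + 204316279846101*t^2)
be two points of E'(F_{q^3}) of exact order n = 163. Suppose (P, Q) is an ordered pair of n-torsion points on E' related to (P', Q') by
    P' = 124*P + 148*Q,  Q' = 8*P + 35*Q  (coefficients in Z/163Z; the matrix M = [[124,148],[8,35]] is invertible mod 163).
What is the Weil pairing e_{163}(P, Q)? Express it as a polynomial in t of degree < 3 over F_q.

e_{163} is bilinear + alternating on E[163], so e_{163}(124*P + 148*Q, 8*P + 35*Q) = e_{163}(P,Q)^(124*35-148*8).
det(M) mod 163 = 59; its inverse in (Z/163)^* is 105 (check: 59*105 mod 163 = 1).
8-bit Miller (10100011) on E'/F_{243409056308203} with a'=168283706029450, b'=104970476912975: accumulate tangent/chord ratios at Q'+S and P'+S'.
Result: e(P',Q') = 147951993849355 + 158941122041887*t + 163253964729809*t^2.
Thus e_{163}(P,Q) = 99183695523687 + 235546083687328*t + 4782835770686*t^2.

99183695523687 + 235546083687328*t + 4782835770686*t^2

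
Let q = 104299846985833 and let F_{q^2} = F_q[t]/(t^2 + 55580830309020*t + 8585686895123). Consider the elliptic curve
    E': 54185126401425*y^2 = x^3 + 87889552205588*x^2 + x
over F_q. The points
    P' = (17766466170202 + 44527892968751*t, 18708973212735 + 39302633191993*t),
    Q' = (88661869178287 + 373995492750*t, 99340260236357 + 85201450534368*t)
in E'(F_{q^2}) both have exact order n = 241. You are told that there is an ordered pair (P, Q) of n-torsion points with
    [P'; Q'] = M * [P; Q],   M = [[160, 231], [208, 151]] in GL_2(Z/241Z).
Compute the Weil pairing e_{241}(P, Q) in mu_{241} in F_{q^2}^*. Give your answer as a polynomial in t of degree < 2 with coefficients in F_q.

e_{241}(aP+bQ,cP+dQ) = e_{241}(P,Q)^(ad-bc); with (a,b,c,d)=(160,231,208,151) this gives the det-241 law.
det M = 160*151 - 231*208 = -23888 = 212 (mod 241); 212^{-1} = 108 (mod 241).
Montgomery->Weierstrass: x_W = 26420588090247*x+17008148733632, y_W=26420588090247*y on F_{104299846985833}; lands on y^2=x^3+81633923162338.
Build f_{241,P'} and f_{241,Q'} via the 8-bit ladder of 241=11110001_2; evaluate at shifted divisors; quotient in F_{104299846985833^2}.
The quotient is 44652169316266 + 99069059765393*t.
Hence e(P,Q) = 69575131538589 + 46506838524974*t in F_{104299846985833^2}^*.

69575131538589 + 46506838524974*t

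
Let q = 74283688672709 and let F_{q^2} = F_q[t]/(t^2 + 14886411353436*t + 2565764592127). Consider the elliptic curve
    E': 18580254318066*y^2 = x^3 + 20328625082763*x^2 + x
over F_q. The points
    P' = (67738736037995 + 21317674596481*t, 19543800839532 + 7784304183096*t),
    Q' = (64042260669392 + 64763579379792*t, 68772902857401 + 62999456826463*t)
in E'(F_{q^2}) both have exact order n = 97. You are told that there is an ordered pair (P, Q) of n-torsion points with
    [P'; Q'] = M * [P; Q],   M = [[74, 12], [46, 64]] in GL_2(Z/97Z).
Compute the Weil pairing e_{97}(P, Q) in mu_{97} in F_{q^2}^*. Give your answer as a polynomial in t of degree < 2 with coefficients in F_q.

23697981439075 + 18954610717396*t

Under M = [[74,12],[46,64]] in GL_2(Z/97), e_{97}(P',Q') = e_{97}(P,Q)^(74*64-12*46 mod 97).
74*64 - 12*46 = 4184; reduced mod 97: det = 13, inverse 15.
Montgomery->Weierstrass: x_W = 16719873571308*x+48532333731587, y_W=16719873571308*y on F_{74283688672709}; lands on y^2=x^3+54768608260924*x+72567563835211.
Miller loop for e_{97} over F_{74283688672709^2}: bits of 97 = 1100001; 6 double steps + 2 add steps, l/v at each.
f_P(D_Q)/f_Q(D_P) = 36968443854929 + 41049989973459*t.
Raise to 15: e(P,Q) = 23697981439075 + 18954610717396*t in mu_{97}.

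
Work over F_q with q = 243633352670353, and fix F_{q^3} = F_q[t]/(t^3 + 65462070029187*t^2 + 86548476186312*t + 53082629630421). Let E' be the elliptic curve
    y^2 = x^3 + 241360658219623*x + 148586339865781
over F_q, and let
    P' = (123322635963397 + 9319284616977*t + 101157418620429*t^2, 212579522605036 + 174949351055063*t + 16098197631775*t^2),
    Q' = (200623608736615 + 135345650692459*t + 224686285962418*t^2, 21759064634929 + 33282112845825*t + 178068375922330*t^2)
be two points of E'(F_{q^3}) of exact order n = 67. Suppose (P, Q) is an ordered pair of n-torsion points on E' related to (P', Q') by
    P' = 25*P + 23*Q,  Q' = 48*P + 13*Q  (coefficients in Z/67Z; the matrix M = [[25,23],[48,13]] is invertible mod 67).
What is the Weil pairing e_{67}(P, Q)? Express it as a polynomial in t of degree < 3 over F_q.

e_{67}(aP+bQ,cP+dQ) = e_{67}(P,Q)^(ad-bc); with (a,b,c,d)=(25,23,48,13) this gives the det-67 law.
det M = 25*13 - 23*48 = -779 = 25 (mod 67); 25^{-1} = 59 (mod 67).
Double-and-add over 1000011: 7-1 doublings, 3-1 additions; each step l_{T,T}/v_{2T} or l_{T,P'}/v at Q'+S for random S.
e_{67}(P',Q') = 175273208512813 + 191041531848728*t + 15372232111638*t^2.
(175273208512813 + 191041531848728*t + 15372232111638*t^2)^{59} mod (243633352670353,f) = 4694945618027 + 215040337644036*t + 90612618520718*t^2.

4694945618027 + 215040337644036*t + 90612618520718*t^2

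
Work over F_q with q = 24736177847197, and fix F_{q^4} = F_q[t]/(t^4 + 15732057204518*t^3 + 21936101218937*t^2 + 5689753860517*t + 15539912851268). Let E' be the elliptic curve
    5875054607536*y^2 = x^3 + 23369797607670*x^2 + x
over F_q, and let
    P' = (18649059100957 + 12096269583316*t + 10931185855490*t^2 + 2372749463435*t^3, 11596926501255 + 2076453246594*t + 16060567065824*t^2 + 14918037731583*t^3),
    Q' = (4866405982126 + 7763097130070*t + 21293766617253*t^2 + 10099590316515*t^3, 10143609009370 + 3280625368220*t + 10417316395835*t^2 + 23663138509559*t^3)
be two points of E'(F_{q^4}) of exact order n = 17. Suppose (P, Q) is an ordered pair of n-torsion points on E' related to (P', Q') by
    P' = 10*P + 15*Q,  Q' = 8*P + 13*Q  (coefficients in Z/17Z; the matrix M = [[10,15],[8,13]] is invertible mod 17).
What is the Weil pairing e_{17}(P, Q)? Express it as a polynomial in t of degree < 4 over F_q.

e_{17} is bilinear + alternating on E[17], so e_{17}(10*P + 15*Q, 8*P + 13*Q) = e_{17}(P,Q)^(10*13-15*8).
Inverting 10 mod 17: 12. Thus e_{17}(P,Q) = e(P',Q')^{12}.
Set x_W=8433672880360*u+24061174739738, y_W=8433672880360*v; then E': y_W^2=x_W^3+17162274234503*x_W+23672494100360.
n = 17 = (10001)_2 (5 bits, wt 2); accumulate f_{17,P'}(Q'+S)/f_{17,P'}(S) along the 4-step ladder.
The quotient is 13602667046872 + 3411615879186*t + 22736761727139*t^2 + 1152537103102*t^3.
Finally e_{17}(P,Q) = 24106566291605 + 16742786669685*t + 13922321039875*t^2 + 13826892096120*t^3.

24106566291605 + 16742786669685*t + 13922321039875*t^2 + 13826892096120*t^3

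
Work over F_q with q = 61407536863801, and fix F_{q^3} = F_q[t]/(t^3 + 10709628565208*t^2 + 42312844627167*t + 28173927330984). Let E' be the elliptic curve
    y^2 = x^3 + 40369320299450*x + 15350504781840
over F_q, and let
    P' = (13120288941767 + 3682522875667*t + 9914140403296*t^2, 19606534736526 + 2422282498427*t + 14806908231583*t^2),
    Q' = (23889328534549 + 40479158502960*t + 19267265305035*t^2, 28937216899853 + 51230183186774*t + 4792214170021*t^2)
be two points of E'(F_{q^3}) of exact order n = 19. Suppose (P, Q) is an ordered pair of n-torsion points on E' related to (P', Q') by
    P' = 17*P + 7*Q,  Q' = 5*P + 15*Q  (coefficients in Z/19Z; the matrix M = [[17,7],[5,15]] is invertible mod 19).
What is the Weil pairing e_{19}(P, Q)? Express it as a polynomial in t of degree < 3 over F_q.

e_{19} is bilinear + alternating on E[19], so e_{19}(17*P + 7*Q, 5*P + 15*Q) = e_{19}(P,Q)^(17*15-7*5).
Hence e(P,Q) = e(P',Q')^{7} where 7 = 11^{-1} mod 19.
n = 19 = (10011)_2 (5 bits, wt 3); accumulate f_{19,P'}(Q'+S)/f_{19,P'}(S) along the 4-step ladder.
So e_{19}(P',Q') = 53934664946756 + 58403437433482*t + 55134107239537*t^2.
e_{19}(P,Q) = (53934664946756 + 58403437433482*t + 55134107239537*t^2)^{7} = 10370640266723 + 9217817859606*t + 18849694923092*t^2.

10370640266723 + 9217817859606*t + 18849694923092*t^2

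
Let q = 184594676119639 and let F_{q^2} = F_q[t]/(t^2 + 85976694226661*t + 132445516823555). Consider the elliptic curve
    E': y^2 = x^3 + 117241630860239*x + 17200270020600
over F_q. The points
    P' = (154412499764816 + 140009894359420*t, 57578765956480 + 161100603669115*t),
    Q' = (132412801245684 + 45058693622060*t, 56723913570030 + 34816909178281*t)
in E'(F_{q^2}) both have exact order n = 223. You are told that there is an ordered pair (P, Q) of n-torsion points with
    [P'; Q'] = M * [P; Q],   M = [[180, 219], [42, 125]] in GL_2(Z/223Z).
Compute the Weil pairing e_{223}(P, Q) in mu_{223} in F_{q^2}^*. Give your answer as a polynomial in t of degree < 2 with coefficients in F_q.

175254127270101 + 87930162386329*t

Alternating bilinearity on E[223] (values in mu_{223} in F_{184594676119639^2}) gives e(P',Q') = e(P,Q)^det(M).
Hence e(P,Q) = e(P',Q')^{20} where 20 = 145^{-1} mod 223.
n = 223 = (11011111)_2 (8 bits, wt 7); accumulate f_{223,P'}(Q'+S)/f_{223,P'}(S) along the 7-step ladder.
The quotient is 14225567372075 + 4641365386244*t.
Hence e(P,Q) = 175254127270101 + 87930162386329*t in F_{184594676119639^2}^*.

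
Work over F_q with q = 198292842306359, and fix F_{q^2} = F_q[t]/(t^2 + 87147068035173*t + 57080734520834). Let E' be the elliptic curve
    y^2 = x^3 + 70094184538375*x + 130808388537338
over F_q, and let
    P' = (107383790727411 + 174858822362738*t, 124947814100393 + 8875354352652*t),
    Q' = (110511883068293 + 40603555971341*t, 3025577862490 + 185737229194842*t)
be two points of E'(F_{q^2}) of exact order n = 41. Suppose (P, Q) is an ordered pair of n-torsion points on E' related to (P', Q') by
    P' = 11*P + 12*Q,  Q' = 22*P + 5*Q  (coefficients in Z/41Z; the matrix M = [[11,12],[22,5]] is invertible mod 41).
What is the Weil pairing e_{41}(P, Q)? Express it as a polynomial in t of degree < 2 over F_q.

167833847551932 + 50033529116029*t

Under M = [[11,12],[22,5]] in GL_2(Z/41), e_{41}(P',Q') = e_{41}(P,Q)^(11*5-12*22 mod 41).
11*5 - 12*22 = -209; reduced mod 41: det = 37, inverse 10.
Double-and-add over 101001: 6-1 doublings, 3-1 additions; each step l_{T,T}/v_{2T} or l_{T,P'}/v at Q'+S for random S.
The quotient is 139826462790549 + 137246943603405*t.
Hence e(P,Q) = 167833847551932 + 50033529116029*t in F_{198292842306359^2}^*.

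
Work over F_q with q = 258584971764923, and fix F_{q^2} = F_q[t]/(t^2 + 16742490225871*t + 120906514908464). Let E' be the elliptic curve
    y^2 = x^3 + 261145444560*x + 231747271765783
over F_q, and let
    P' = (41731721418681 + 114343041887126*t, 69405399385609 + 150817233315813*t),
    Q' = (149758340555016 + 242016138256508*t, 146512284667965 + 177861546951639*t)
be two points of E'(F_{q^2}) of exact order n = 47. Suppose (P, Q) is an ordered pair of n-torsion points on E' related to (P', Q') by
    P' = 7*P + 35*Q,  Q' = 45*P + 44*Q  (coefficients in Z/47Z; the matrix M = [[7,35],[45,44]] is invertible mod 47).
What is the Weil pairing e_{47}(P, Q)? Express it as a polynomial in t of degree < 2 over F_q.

10866154576564 + 169295261728161*t

Alternating bilinearity on E[47] (values in mu_{47} in F_{258584971764923^2}) gives e(P',Q') = e(P,Q)^det(M).
So e_{47}(P,Q) = e_{47}(P',Q')^{24}, since 2*24 = 1 mod 47.
6-bit Miller (101111) on E'/F_{258584971764923} with a'=261145444560, b'=231747271765783: accumulate tangent/chord ratios at Q'+S and P'+S'.
Result: e(P',Q') = 168092852333233 + 137828399151351*t.
e_{47}(P,Q) = (168092852333233 + 137828399151351*t)^{24} = 10866154576564 + 169295261728161*t.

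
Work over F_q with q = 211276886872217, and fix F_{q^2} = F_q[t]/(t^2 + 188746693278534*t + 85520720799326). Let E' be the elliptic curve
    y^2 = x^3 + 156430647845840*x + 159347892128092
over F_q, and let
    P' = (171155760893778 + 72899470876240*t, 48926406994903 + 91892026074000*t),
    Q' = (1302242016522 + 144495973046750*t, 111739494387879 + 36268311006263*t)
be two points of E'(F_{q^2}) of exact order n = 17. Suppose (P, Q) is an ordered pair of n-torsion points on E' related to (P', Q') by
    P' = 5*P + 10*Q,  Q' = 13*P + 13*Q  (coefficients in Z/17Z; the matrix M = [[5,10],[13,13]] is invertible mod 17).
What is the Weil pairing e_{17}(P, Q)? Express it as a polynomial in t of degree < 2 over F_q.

140777728763625 + 81999113504198*t

Since e_{17}(P,P)=e_{17}(Q,Q)=1 and e_{17}(Q,P)=e_{17}(P,Q)^{-1}, expanding e_{17}(5*P + 10*Q,13*P + 13*Q) leaves e(P,Q)^det(M).
5*13 - 10*13 = -65; reduced mod 17: det = 3, inverse 6.
Miller loop for e_{17} over F_{211276886872217^2}: bits of 17 = 10001; 4 double steps + 1 add steps, l/v at each.
f_P(D_Q)/f_Q(D_P) = 15622600714282 + 78796763071006*t.
Raise to 6: e(P,Q) = 140777728763625 + 81999113504198*t in mu_{17}.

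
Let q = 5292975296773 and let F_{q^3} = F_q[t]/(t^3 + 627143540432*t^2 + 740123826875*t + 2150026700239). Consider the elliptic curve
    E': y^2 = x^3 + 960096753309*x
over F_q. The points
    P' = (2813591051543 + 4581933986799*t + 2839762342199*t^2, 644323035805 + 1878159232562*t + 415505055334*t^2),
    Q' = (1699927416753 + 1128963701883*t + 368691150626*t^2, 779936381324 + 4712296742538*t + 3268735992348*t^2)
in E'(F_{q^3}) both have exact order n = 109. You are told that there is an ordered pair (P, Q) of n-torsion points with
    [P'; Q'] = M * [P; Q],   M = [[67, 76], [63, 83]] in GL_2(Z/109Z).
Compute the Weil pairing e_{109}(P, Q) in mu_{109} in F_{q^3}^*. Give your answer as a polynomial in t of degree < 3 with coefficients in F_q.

1528498247253 + 474749704141*t + 263821255142*t^2

Under M = [[67,76],[63,83]] in GL_2(Z/109), e_{109}(P',Q') = e_{109}(P,Q)^(67*83-76*63 mod 109).
det M = 67*83 - 76*63 = 773 = 10 (mod 109); 10^{-1} = 11 (mod 109).
Miller loop for e_{109} over F_{5292975296773^3}: bits of 109 = 1101101; 6 double steps + 4 add steps, l/v at each.
The quotient is 2527730451981 + 1967928036890*t + 545301097506*t^2.
Thus e_{109}(P,Q) = 1528498247253 + 474749704141*t + 263821255142*t^2.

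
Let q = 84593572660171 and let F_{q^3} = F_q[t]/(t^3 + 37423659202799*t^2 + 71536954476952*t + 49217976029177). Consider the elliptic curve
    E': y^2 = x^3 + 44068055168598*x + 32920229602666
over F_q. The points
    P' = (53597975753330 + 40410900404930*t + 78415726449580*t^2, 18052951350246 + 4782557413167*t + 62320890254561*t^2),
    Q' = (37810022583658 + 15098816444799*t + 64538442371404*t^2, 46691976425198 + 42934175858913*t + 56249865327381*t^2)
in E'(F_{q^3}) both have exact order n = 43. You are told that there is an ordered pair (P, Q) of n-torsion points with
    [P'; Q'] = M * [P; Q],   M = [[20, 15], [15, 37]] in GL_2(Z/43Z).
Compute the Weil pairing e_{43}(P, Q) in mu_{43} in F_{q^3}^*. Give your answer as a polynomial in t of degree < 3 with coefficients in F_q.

Since e_{43}(P,P)=e_{43}(Q,Q)=1 and e_{43}(Q,P)=e_{43}(P,Q)^{-1}, expanding e_{43}(20*P + 15*Q,15*P + 37*Q) leaves e(P,Q)^det(M).
20*37 - 15*15 = 515; reduced mod 43: det = 42, inverse 42.
Double-and-add over 101011: 6-1 doublings, 4-1 additions; each step l_{T,T}/v_{2T} or l_{T,P'}/v at Q'+S for random S.
So e_{43}(P',Q') = 13194736719794 + 29881585567121*t + 16219141063923*t^2.
Thus e_{43}(P,Q) = 2241865600799 + 1007878087536*t + 8565155182431*t^2.

2241865600799 + 1007878087536*t + 8565155182431*t^2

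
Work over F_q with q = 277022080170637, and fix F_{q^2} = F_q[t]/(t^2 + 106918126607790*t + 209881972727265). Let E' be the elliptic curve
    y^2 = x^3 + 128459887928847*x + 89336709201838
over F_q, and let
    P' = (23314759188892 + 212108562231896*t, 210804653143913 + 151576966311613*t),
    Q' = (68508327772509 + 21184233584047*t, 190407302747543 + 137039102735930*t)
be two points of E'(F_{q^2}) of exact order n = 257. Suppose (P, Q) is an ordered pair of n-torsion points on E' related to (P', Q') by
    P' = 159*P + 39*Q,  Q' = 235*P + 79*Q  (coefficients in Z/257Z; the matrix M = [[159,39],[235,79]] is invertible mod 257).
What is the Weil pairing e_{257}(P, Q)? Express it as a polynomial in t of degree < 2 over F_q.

102497205781369 + 191891882196488*t

Under M = [[159,39],[235,79]] in GL_2(Z/257), e_{257}(P',Q') = e_{257}(P,Q)^(159*79-39*235 mod 257).
159*79 - 39*235 = 3396; reduced mod 257: det = 55, inverse 243.
Double-and-add over 100000001: 9-1 doublings, 2-1 additions; each step l_{T,T}/v_{2T} or l_{T,P'}/v at Q'+S for random S.
Result: e(P',Q') = 117541696605042 + 130645580915485*t.
Hence e(P,Q) = 102497205781369 + 191891882196488*t in F_{277022080170637^2}^*.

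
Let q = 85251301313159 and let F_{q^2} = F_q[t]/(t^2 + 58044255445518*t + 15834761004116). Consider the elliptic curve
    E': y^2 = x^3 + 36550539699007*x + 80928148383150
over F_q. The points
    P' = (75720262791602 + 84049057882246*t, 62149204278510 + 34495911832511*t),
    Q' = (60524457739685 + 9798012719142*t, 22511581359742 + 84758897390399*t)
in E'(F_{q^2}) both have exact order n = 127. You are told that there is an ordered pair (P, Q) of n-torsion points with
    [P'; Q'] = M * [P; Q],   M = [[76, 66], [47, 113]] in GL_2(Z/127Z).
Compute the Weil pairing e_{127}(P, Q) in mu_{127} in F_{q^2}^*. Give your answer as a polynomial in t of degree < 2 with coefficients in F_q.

18271013471860 + 17410256853870*t

Alternating bilinearity on E[127] (values in mu_{127} in F_{85251301313159^2}) gives e(P',Q') = e(P,Q)^det(M).
det M = 76*113 - 66*47 = 5486 = 25 (mod 127); 25^{-1} = 61 (mod 127).
n = 127 = (1111111)_2 (7 bits, wt 7); accumulate f_{127,P'}(Q'+S)/f_{127,P'}(S) along the 6-step ladder.
The quotient is 17188299591815 + 41577400983588*t.
Thus e_{127}(P,Q) = 18271013471860 + 17410256853870*t.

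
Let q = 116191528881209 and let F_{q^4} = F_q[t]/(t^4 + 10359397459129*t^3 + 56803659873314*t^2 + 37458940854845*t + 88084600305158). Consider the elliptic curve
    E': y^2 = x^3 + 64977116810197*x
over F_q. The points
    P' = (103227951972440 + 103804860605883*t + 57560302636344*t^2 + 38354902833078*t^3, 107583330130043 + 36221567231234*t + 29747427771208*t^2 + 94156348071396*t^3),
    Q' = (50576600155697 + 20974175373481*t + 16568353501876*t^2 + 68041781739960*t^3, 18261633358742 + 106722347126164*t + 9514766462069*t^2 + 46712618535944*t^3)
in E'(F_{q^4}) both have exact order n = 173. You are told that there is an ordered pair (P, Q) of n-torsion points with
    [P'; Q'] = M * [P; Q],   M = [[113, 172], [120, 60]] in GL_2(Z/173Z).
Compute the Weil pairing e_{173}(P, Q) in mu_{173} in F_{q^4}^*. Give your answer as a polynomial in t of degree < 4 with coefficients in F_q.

93175642878594 + 86971808489364*t + 44646543425075*t^2 + 51931812452357*t^3

The 173-Weil pairing on E[173] over F_{116191528881209} is alternating-bilinear: e_{173}(P',Q') = e_{173}(P,Q)^det(M).
Hence e(P,Q) = e(P',Q')^{147} where 147 = 153^{-1} mod 173.
Double-and-add over 10101101: 8-1 doublings, 5-1 additions; each step l_{T,T}/v_{2T} or l_{T,P'}/v at Q'+S for random S.
Miller gives e_{173}(P',Q') = 70644272880470 + 66318637760773*t + 31451995649231*t^2 + 41765027229987*t^3 in F_{116191528881209^4}.
(70644272880470 + 66318637760773*t + 31451995649231*t^2 + 41765027229987*t^3)^{147} mod (116191528881209,f) = 93175642878594 + 86971808489364*t + 44646543425075*t^2 + 51931812452357*t^3.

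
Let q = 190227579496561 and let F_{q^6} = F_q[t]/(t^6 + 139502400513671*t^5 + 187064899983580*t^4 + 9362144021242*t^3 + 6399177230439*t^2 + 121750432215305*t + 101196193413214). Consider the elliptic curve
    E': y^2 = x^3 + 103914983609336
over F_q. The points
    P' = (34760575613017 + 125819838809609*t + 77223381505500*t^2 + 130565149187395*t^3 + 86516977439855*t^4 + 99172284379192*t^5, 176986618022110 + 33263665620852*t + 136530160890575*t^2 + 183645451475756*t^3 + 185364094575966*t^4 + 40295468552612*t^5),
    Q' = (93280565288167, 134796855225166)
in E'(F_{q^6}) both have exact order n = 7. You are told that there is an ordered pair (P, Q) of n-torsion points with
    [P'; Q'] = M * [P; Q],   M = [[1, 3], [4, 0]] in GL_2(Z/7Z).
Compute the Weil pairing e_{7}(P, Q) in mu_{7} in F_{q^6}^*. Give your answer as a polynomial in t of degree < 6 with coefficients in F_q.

e_{7} is bilinear + alternating on E[7], so e_{7}(1*P + 3*Q, 4*P) = e_{7}(P,Q)^(1*0-3*4).
Inverting 2 mod 7: 4. Thus e_{7}(P,Q) = e(P',Q')^{4}.
n = 7 = (111)_2 (3 bits, wt 3); accumulate f_{7,P'}(Q'+S)/f_{7,P'}(S) along the 2-step ladder.
f_P(D_Q)/f_Q(D_P) = 57232355047351 + 15590566292814*t + 115174341002038*t^2 + 172923339080491*t^3 + 96301365655684*t^4 + 170399633266221*t^5.
Finally e_{7}(P,Q) = 54606123266234 + 100330770229446*t + 181834065108605*t^2 + 52553499915508*t^3 + 166496476027139*t^4 + 68182225952785*t^5.

54606123266234 + 100330770229446*t + 181834065108605*t^2 + 52553499915508*t^3 + 166496476027139*t^4 + 68182225952785*t^5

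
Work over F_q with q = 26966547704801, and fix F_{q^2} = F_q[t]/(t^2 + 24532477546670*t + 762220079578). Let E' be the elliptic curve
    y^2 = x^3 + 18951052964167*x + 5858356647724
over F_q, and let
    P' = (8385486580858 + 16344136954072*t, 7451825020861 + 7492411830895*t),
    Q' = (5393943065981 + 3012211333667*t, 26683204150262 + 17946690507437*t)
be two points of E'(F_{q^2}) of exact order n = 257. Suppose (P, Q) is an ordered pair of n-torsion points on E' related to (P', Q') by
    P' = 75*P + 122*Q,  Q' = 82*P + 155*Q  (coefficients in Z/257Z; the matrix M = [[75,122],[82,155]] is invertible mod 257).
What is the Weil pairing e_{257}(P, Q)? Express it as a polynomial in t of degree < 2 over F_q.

5963855577579 + 3895636133497*t

Under M = [[75,122],[82,155]] in GL_2(Z/257), e_{257}(P',Q') = e_{257}(P,Q)^(75*155-122*82 mod 257).
Hence e(P,Q) = e(P',Q')^{244} where 244 = 79^{-1} mod 257.
Run Miller on y^2=x^3+18951052964167*x+5858356647724 over F_{26966547704801}: ladder 100000001 (9 bits); e = f_P(D_Q)/f_Q(D_P).
Miller gives e_{257}(P',Q') = 18527059420557 + 1411588123552*t in F_{26966547704801^2}.
Finally e_{257}(P,Q) = 5963855577579 + 3895636133497*t.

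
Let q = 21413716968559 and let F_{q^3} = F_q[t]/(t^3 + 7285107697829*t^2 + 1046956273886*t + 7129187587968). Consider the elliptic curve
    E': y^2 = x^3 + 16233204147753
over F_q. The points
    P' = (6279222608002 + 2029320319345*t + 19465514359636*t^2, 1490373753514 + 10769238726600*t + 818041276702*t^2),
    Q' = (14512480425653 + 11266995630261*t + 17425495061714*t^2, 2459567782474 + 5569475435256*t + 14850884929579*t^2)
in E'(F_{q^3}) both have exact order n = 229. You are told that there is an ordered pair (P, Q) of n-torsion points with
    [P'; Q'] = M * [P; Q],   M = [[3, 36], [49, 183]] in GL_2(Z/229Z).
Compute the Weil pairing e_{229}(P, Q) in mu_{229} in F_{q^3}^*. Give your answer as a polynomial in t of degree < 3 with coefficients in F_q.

Alternating bilinearity on E[229] (values in mu_{229} in F_{21413716968559^3}) gives e(P',Q') = e(P,Q)^det(M).
det M = 3*183 - 36*49 = -1215 = 159 (mod 229); 159^{-1} = 193 (mod 229).
n = 229 = (11100101)_2 (8 bits, wt 5); accumulate f_{229,P'}(Q'+S)/f_{229,P'}(S) along the 7-step ladder.
So e_{229}(P',Q') = 18989143569357 + 19902358001410*t + 7248672444846*t^2.
Finally e_{229}(P,Q) = 14544792413931 + 21083159420313*t + 11915885907114*t^2.

14544792413931 + 21083159420313*t + 11915885907114*t^2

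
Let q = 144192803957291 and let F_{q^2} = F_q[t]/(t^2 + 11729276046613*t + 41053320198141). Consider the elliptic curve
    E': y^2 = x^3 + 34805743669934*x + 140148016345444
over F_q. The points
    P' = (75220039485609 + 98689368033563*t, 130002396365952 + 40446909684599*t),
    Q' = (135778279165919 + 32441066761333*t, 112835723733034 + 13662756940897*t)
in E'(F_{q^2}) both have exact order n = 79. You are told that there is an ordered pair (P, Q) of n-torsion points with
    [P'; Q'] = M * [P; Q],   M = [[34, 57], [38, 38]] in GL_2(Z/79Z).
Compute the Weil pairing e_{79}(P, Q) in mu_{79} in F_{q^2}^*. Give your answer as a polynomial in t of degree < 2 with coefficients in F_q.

e_{79} is bilinear + alternating on E[79], so e_{79}(34*P + 57*Q, 38*P + 38*Q) = e_{79}(P,Q)^(34*38-57*38).
34*38 - 57*38 = -874; reduced mod 79: det = 74, inverse 63.
Double-and-add over 1001111: 7-1 doublings, 5-1 additions; each step l_{T,T}/v_{2T} or l_{T,P'}/v at Q'+S for random S.
Result: e(P',Q') = 65691960702374 + 95299630717808*t.
Thus e_{79}(P,Q) = 27151378017449 + 33932548147504*t.

27151378017449 + 33932548147504*t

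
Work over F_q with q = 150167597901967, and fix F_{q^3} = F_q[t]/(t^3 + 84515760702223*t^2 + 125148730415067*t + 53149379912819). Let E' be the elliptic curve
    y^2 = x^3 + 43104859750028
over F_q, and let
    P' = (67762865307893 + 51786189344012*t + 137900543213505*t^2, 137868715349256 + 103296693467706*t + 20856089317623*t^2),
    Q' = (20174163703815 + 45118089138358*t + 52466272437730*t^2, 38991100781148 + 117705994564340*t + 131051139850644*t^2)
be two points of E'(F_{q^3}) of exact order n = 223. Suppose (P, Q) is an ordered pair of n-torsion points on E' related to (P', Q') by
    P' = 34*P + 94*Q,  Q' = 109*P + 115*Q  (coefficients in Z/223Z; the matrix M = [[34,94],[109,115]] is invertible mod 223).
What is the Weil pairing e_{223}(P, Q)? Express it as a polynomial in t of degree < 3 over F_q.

Alternating bilinearity on E[223] (values in mu_{223} in F_{150167597901967^3}) gives e(P',Q') = e(P,Q)^det(M).
Inverting 131 mod 223: 143. Thus e_{223}(P,Q) = e(P',Q')^{143}.
Double-and-add over 11011111: 8-1 doublings, 7-1 additions; each step l_{T,T}/v_{2T} or l_{T,P'}/v at Q'+S for random S.
So e_{223}(P',Q') = 46341147384440 + 121074708170505*t + 139204140577509*t^2.
Finally e_{223}(P,Q) = 19124477008017 + 60453774404653*t + 119354082961715*t^2.

19124477008017 + 60453774404653*t + 119354082961715*t^2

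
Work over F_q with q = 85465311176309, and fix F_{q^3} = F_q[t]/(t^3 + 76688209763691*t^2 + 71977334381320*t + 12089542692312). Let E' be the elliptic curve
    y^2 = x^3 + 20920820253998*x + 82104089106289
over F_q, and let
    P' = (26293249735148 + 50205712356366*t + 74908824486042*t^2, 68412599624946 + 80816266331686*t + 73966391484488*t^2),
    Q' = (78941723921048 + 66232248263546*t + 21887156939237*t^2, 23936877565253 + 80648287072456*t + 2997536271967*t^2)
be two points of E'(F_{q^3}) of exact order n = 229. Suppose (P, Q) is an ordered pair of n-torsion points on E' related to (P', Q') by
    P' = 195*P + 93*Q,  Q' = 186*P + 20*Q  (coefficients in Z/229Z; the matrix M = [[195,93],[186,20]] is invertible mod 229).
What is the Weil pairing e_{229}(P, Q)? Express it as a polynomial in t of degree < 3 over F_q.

Since e_{229}(P,P)=e_{229}(Q,Q)=1 and e_{229}(Q,P)=e_{229}(P,Q)^{-1}, expanding e_{229}(195*P + 93*Q,186*P + 20*Q) leaves e(P,Q)^det(M).
det(M) mod 229 = 113; its inverse in (Z/229)^* is 152 (check: 113*152 mod 229 = 1).
Double-and-add over 11100101: 8-1 doublings, 5-1 additions; each step l_{T,T}/v_{2T} or l_{T,P'}/v at Q'+S for random S.
Miller gives e_{229}(P',Q') = 19714457861210 + 36608001011928*t + 48413639207391*t^2 in F_{85465311176309^3}.
(19714457861210 + 36608001011928*t + 48413639207391*t^2)^{152} mod (85465311176309,f) = 68345397610229 + 68397223566479*t + 26230293162280*t^2.

68345397610229 + 68397223566479*t + 26230293162280*t^2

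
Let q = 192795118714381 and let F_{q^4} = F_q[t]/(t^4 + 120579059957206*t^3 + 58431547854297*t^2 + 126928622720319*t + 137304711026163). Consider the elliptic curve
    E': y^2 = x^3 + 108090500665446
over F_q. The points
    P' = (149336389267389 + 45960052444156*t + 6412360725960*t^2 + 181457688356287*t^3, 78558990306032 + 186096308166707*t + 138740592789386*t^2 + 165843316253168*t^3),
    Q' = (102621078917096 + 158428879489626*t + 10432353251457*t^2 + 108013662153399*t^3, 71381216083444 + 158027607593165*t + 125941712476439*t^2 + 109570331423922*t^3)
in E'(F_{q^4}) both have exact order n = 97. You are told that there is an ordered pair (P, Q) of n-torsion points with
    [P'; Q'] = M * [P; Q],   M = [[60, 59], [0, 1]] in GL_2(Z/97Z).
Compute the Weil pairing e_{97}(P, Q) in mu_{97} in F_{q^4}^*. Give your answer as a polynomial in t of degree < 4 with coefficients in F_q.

Alternating bilinearity on E[97] (values in mu_{97} in F_{192795118714381^4}) gives e(P',Q') = e(P,Q)^det(M).
det M = 60*1 - 59*0 = 60 = 60 (mod 97); 60^{-1} = 76 (mod 97).
7-bit Miller (1100001) on E'/F_{192795118714381} with a'=0, b'=108090500665446: accumulate tangent/chord ratios at Q'+S and P'+S'.
So e_{97}(P',Q') = 40868300948480 + 91814285413896*t + 32699270374179*t^2 + 98366766076697*t^3.
e_{97}(P,Q) = (40868300948480 + 91814285413896*t + 32699270374179*t^2 + 98366766076697*t^3)^{76} = 112322768491619 + 169114118904767*t + 166686564959688*t^2 + 77316547487433*t^3.

112322768491619 + 169114118904767*t + 166686564959688*t^2 + 77316547487433*t^3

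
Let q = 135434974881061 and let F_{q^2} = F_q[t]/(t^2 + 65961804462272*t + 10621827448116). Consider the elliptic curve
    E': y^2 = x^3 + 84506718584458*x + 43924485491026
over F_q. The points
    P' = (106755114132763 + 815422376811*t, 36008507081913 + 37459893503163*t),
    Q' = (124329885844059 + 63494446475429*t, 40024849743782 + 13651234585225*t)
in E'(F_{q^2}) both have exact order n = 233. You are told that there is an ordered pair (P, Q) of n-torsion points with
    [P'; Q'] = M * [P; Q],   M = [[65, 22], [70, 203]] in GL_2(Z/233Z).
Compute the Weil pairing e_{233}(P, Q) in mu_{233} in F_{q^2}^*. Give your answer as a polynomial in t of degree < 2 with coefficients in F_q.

17265495886631 + 100196187169290*t

Alternating bilinearity on E[233] (values in mu_{233} in F_{135434974881061^2}) gives e(P',Q') = e(P,Q)^det(M).
det(M) mod 233 = 5; its inverse in (Z/233)^* is 140 (check: 5*140 mod 233 = 1).
n = 233 = (11101001)_2 (8 bits, wt 5); accumulate f_{233,P'}(Q'+S)/f_{233,P'}(S) along the 7-step ladder.
f_P(D_Q)/f_Q(D_P) = 25602177622668 + 89406948704934*t.
Thus e_{233}(P,Q) = 17265495886631 + 100196187169290*t.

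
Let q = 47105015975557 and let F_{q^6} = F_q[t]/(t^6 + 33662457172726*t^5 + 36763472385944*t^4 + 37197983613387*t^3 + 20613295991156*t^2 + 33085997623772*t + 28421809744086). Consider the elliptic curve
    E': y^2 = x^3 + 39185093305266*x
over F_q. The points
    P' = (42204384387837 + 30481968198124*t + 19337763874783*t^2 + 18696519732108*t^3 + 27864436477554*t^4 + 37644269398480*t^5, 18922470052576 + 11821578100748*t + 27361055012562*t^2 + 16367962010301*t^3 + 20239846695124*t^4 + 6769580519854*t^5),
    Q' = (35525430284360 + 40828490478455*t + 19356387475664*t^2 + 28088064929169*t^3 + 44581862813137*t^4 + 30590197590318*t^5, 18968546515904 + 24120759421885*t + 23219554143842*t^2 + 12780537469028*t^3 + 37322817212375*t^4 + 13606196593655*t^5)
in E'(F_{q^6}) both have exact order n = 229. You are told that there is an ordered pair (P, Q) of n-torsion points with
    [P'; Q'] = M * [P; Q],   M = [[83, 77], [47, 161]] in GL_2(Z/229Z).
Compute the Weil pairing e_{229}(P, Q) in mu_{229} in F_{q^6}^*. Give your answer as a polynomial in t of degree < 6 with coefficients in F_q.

Since e_{229}(P,P)=e_{229}(Q,Q)=1 and e_{229}(Q,P)=e_{229}(P,Q)^{-1}, expanding e_{229}(83*P + 77*Q,47*P + 161*Q) leaves e(P,Q)^det(M).
So e_{229}(P,Q) = e_{229}(P',Q')^{20}, since 126*20 = 1 mod 229.
Run Miller on y^2=x^3+39185093305266*x over F_{47105015975557}: ladder 11100101 (8 bits); e = f_P(D_Q)/f_Q(D_P).
Miller gives e_{229}(P',Q') = 31659563049754 + 10258803561292*t + 44981309378070*t^2 + 29153707565690*t^3 + 35838630489423*t^4 + 34918436001698*t^5 in F_{47105015975557^6}.
Hence e(P,Q) = 5184031978754 + 3339159937820*t + 10747808609903*t^2 + 7610323020802*t^3 + 38438483171283*t^4 + 44521416640305*t^5 in F_{47105015975557^6}^*.

5184031978754 + 3339159937820*t + 10747808609903*t^2 + 7610323020802*t^3 + 38438483171283*t^4 + 44521416640305*t^5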